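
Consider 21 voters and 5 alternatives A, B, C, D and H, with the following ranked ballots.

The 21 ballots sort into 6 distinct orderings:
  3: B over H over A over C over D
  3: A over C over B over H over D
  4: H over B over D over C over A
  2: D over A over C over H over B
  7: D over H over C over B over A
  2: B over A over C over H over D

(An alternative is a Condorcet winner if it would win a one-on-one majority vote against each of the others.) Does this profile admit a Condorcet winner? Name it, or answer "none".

H

Head-to-head results (21 voters):
A vs B: B, 16–5.
A vs C: C wins 11–10.
A vs D: D wins 13–8.
A–H: H 14–7.
B vs C: C wins 12–9.
B vs D: B wins 12–9.
B–H: H 13–8.
C vs D: D wins 13–8.
C–H: H 14–7.
D vs H: H wins 12–9.
H wins every pairwise contest, so H is the Condorcet winner.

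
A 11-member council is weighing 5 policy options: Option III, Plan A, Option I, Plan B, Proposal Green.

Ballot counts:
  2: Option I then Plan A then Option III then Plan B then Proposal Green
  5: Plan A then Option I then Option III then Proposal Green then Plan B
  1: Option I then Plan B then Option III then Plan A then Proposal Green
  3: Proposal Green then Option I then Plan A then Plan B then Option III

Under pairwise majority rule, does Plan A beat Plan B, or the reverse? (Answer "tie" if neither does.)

Ballots ranking Plan A above Plan B: 2 + 5 + 3 = 10.
Ballots ranking Plan B above Plan A: 11 − 10 = 1.
Plan A wins the head-to-head 10–1.

Plan A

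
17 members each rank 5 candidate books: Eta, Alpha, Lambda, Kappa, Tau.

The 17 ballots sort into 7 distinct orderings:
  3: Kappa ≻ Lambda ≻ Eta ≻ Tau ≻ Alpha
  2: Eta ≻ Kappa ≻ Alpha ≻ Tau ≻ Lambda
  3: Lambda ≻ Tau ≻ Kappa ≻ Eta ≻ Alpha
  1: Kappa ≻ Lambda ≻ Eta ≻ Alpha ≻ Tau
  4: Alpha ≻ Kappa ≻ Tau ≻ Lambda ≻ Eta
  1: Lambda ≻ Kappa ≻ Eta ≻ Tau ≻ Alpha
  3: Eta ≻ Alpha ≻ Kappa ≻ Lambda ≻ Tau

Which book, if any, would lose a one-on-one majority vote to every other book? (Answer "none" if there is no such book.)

Tau

Head-to-head results (17 members):
Eta vs Alpha: 13 to 4, Eta.
Eta vs Lambda: Lambda wins 12–5.
Eta vs Kappa: 2+3 = 5 for Eta, 12 for Kappa — Kappa by 12–5.
Eta–Tau: Eta 10–7.
Alpha vs Lambda: Alpha wins 9–8.
Alpha vs Kappa: 7 to 10, Kappa.
Alpha–Tau: Alpha 10–7.
Lambda–Kappa: Kappa 13–4.
Lambda vs Tau: 11 to 6, Lambda.
Kappa vs Tau: 14 to 3, Kappa.
Tau is beaten in every head-to-head and is the Condorcet loser.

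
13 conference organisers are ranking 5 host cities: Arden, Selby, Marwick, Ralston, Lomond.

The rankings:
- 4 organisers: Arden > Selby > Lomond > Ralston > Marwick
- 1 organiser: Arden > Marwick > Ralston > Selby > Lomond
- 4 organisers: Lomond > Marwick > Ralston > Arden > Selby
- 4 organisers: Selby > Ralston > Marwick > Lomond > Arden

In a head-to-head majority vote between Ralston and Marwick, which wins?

Ralston

Ballots ranking Ralston above Marwick: 4 + 4 = 8.
Ballots ranking Marwick above Ralston: 13 − 8 = 5.
Ralston wins the head-to-head 8–5.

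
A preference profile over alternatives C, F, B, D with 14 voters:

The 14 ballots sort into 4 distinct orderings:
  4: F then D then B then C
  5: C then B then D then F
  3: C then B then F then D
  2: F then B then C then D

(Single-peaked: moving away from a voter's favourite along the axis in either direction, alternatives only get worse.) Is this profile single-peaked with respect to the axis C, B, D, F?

Axis positions: C=1, B=2, D=3, F=4.
Cluster 1 (peak F at position 4): ranking walks positions 4-3-2-1, expanding outward from the peak — single-peaked.
Cluster 2 (peak C at position 1): ranking walks positions 1-2-3-4, expanding outward from the peak — single-peaked.
Cluster 3: ranking walks positions 1-2-4-3; F is ranked above D even though D lies between F and the peak C on the axis — preferences dip and rise again. Not single-peaked.
Cluster 4: ranking walks positions 4-2-1-3; B is ranked above D even though D lies between B and the peak F on the axis — preferences dip and rise again. Not single-peaked.
Cluster 3 violates single-peakedness, so the profile is not single-peaked on this axis.

no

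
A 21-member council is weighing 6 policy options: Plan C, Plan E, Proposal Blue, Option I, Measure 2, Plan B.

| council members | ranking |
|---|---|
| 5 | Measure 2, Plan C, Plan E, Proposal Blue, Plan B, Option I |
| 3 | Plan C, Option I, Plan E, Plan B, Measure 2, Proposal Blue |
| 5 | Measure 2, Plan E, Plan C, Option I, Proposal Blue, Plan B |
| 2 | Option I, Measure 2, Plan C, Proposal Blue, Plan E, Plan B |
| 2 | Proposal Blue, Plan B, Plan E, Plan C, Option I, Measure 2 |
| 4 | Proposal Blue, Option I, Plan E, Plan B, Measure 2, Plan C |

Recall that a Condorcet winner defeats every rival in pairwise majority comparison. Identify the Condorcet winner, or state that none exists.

none

Pairwise majorities:
Plan C vs Plan E: 5+3+2 = 10 for Plan C, 11 for Plan E — Plan E by 11–10.
Plan C vs Proposal Blue: Plan C preferred on 5+3+5+2 = 15 ballots; Plan C wins 15–6.
Plan C vs Option I: Plan C wins 15–6.
Plan C vs Measure 2: Measure 2, 16–5.
Plan C vs Plan B: Plan C preferred on 5+3+5+2 = 15 ballots; Plan C wins 15–6.
Plan E–Proposal Blue: Plan E 13–8.
Plan E vs Option I: Plan E wins 12–9.
Plan E–Measure 2: Measure 2 12–9.
Plan E vs Plan B: Plan E, 19–2.
Proposal Blue vs Option I: Proposal Blue is ranked higher on 5+2+4 = 11 ballots, Option I on 10. Proposal Blue wins 11–10.
Proposal Blue vs Measure 2: Proposal Blue is ranked higher on 2+4 = 6 ballots, Measure 2 on 15. Measure 2 wins 15–6.
Proposal Blue–Plan B: Proposal Blue 18–3.
Option I–Measure 2: Option I 11–10.
Option I vs Plan B: 3+5+2+4 = 14 for Option I, 7 for Plan B — Option I by 14–7.
Measure 2–Plan B: Measure 2 12–9.
No option is unbeaten: Plan C loses to Plan E; Plan E loses to Measure 2; Proposal Blue loses to Plan C; Option I loses to Plan C; Measure 2 loses to Option I; Plan B loses to Plan C. In particular Plan C > Option I > Measure 2 > Plan C is a majority cycle — no Condorcet winner exists.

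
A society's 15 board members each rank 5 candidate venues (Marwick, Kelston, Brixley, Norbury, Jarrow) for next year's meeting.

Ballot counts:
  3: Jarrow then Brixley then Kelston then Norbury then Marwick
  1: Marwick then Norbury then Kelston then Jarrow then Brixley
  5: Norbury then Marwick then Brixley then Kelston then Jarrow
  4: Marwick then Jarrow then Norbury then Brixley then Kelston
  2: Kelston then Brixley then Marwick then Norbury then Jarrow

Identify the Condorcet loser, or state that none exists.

none

Head-to-head results (15 organisers):
Marwick–Kelston: Marwick 10–5.
Marwick vs Brixley: Marwick, 10–5.
Marwick vs Norbury: Marwick preferred on 1+4+2 = 7 ballots; Norbury wins 8–7.
Marwick–Jarrow: Marwick 12–3.
Kelston vs Brixley: Kelston preferred on 1+2 = 3 ballots; Brixley wins 12–3.
Kelston vs Norbury: 5 to 10, Norbury.
Kelston vs Jarrow: Kelston is ranked higher on 1+5+2 = 8 ballots, Jarrow on 7. Kelston wins 8–7.
Brixley–Norbury: Norbury 10–5.
Brixley vs Jarrow: Brixley is ranked higher on 5+2 = 7 ballots, Jarrow on 8. Jarrow wins 8–7.
Norbury vs Jarrow: Norbury is ranked higher on 1+5+2 = 8 ballots, Jarrow on 7. Norbury wins 8–7.
No city is winless: Marwick beats Kelston; Kelston beats Jarrow; Brixley beats Kelston; Norbury beats Marwick; Jarrow beats Brixley. There is no Condorcet loser.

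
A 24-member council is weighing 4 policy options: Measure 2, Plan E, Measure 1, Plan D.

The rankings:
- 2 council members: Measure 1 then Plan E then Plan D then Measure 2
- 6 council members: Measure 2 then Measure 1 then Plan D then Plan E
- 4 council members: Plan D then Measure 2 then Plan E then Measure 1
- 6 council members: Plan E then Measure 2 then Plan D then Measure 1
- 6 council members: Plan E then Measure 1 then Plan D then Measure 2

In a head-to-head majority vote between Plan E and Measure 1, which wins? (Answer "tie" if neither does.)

Ballots ranking Plan E above Measure 1: 4 + 6 + 6 = 16.
Ballots ranking Measure 1 above Plan E: 24 − 16 = 8.
Plan E wins the head-to-head 16–8.

Plan E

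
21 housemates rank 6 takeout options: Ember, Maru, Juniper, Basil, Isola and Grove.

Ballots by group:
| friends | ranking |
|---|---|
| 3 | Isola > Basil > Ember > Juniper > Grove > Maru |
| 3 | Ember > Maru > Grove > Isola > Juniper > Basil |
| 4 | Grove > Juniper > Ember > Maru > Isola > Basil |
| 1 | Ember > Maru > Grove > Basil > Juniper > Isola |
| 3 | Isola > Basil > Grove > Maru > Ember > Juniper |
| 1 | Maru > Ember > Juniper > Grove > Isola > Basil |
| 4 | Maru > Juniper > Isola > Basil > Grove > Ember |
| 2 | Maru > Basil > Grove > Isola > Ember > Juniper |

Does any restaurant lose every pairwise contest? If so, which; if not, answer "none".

none

Pairwise majorities:
Ember vs Maru: 3+3+4+1 = 11 for Ember, 10 for Maru — Ember by 11–10.
Ember vs Juniper: 13 to 8, Ember.
Ember vs Basil: Ember is ranked higher on 3+4+1+1 = 9 ballots, Basil on 12. Basil wins 12–9.
Ember vs Isola: Ember is ranked higher on 3+4+1+1 = 9 ballots, Isola on 12. Isola wins 12–9.
Ember–Grove: Grove 13–8.
Maru–Juniper: Maru 14–7.
Maru vs Basil: 15 to 6, Maru.
Maru–Isola: Maru 15–6.
Maru vs Grove: Maru, 11–10.
Juniper vs Basil: 12 to 9, Juniper.
Juniper vs Isola: Juniper is ranked higher on 4+1+1+4 = 10 ballots, Isola on 11. Isola wins 11–10.
Juniper vs Grove: Juniper preferred on 3+1+4 = 8 ballots; Grove wins 13–8.
Basil vs Isola: Basil is ranked higher on 1+2 = 3 ballots, Isola on 18. Isola wins 18–3.
Basil–Grove: Basil 12–9.
Isola vs Grove: Isola is ranked higher on 3+3+4 = 10 ballots, Grove on 11. Grove wins 11–10.
Every restaurant wins at least one matchup (Ember beats Maru; Maru beats Juniper; Juniper beats Basil; Basil beats Ember; Isola beats Ember; Grove beats Ember), so there is no Condorcet loser.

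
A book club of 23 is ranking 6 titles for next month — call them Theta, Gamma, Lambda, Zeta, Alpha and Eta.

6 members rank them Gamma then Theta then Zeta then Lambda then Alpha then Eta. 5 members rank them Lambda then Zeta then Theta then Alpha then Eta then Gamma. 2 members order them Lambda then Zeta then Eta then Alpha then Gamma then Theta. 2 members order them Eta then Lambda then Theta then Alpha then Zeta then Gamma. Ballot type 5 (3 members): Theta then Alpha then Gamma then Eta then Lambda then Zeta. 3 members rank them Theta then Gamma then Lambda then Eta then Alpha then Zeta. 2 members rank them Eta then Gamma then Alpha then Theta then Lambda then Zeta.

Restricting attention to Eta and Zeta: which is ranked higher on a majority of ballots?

Zeta

Ballots ranking Eta above Zeta: 2 + 3 + 3 + 2 = 10.
Ballots ranking Zeta above Eta: 23 − 10 = 13.
Zeta wins the head-to-head 13–10.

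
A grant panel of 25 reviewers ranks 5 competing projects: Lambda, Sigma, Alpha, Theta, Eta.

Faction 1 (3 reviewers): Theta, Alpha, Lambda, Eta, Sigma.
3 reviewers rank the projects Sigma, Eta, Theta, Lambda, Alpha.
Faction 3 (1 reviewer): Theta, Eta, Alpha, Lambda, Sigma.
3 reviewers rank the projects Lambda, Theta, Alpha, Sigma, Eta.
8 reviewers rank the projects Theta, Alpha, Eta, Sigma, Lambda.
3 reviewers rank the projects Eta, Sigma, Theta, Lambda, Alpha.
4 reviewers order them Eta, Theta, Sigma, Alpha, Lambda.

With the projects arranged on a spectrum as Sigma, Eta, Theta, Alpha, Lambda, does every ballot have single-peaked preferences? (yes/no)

Axis positions: Sigma=1, Eta=2, Theta=3, Alpha=4, Lambda=5.
Faction 1 (peak Theta at position 3): ranking walks positions 3-4-5-2-1, expanding outward from the peak — single-peaked.
Faction 2: ranking walks positions 1-2-3-5-4; Lambda is ranked above Alpha even though Alpha lies between Lambda and the peak Sigma on the axis — preferences dip and rise again. Not single-peaked.
Faction 3 (peak Theta at position 3): ranking walks positions 3-2-4-5-1, expanding outward from the peak — single-peaked.
Faction 4: ranking walks positions 5-3-4-1-2; Theta is ranked above Alpha even though Alpha lies between Theta and the peak Lambda on the axis — preferences dip and rise again. Not single-peaked.
Faction 5 (peak Theta at position 3): ranking walks positions 3-4-2-1-5, expanding outward from the peak — single-peaked.
Faction 6: ranking walks positions 2-1-3-5-4; Lambda is ranked above Alpha even though Alpha lies between Lambda and the peak Eta on the axis — preferences dip and rise again. Not single-peaked.
Faction 7 (peak Eta at position 2): ranking walks positions 2-3-1-4-5, expanding outward from the peak — single-peaked.
Faction 2 violates single-peakedness, so the profile is not single-peaked on this axis.

no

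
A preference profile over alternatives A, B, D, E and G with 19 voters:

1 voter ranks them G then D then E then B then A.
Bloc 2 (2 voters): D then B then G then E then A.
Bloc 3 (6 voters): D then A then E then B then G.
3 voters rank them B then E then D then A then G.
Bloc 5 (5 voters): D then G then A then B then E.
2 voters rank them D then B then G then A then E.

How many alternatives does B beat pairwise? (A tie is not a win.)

B against each rival (19 voters):
B vs A: B is ranked higher on 1+2+3+2 = 8 ballots, A on 11. A wins 11–8.
B vs D: D wins 16–3.
B vs E: B preferred on 2+3+5+2 = 12 ballots; B wins 12–7.
B–G: B 13–6.
B beats E, G; loses to A, D — 2 pairwise wins.

2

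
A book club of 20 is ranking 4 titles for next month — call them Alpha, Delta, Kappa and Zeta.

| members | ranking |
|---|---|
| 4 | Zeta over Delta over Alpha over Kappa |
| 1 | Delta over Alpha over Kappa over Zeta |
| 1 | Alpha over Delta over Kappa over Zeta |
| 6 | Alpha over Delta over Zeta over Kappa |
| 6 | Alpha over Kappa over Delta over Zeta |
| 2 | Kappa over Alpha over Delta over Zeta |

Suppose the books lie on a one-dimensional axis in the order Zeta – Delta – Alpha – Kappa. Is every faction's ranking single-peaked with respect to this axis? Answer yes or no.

yes

Axis positions: Zeta=1, Delta=2, Alpha=3, Kappa=4.
Faction 1 (peak Zeta at position 1): ranking walks positions 1-2-3-4, expanding outward from the peak — single-peaked.
Faction 2 (peak Delta at position 2): ranking walks positions 2-3-4-1, expanding outward from the peak — single-peaked.
Faction 3 (peak Alpha at position 3): ranking walks positions 3-2-4-1, expanding outward from the peak — single-peaked.
Faction 4 (peak Alpha at position 3): ranking walks positions 3-2-1-4, expanding outward from the peak — single-peaked.
Faction 5 (peak Alpha at position 3): ranking walks positions 3-4-2-1, expanding outward from the peak — single-peaked.
Faction 6 (peak Kappa at position 4): ranking walks positions 4-3-2-1, expanding outward from the peak — single-peaked.
Every ranking is single-peaked on this axis.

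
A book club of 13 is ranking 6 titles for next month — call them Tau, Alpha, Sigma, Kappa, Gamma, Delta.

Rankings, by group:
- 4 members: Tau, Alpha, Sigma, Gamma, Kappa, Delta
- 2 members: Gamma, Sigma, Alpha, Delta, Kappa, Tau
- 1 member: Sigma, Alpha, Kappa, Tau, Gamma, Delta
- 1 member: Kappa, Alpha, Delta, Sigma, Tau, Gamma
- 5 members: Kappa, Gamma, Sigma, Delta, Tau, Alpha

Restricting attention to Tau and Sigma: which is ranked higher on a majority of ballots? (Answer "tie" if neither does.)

Ballots ranking Tau above Sigma: 4.
Ballots ranking Sigma above Tau: 13 − 4 = 9.
Sigma wins the head-to-head 9–4.

Sigma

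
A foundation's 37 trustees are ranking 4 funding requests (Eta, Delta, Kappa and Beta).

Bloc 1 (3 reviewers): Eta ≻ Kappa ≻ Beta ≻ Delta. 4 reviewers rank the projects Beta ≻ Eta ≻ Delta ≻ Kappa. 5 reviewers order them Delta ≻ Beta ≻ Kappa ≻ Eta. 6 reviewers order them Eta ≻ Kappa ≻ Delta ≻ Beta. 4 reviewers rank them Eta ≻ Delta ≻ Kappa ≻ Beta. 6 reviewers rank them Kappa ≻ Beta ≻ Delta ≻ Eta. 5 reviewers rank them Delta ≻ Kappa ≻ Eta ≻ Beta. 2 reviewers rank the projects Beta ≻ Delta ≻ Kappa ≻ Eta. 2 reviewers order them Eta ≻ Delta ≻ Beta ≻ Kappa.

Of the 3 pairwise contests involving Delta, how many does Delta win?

Delta against each rival (37 reviewers):
Delta–Eta: Eta 19–18.
Delta vs Kappa: Delta preferred on 4+5+4+5+2+2 = 22 ballots; Delta wins 22–15.
Delta vs Beta: Delta wins 22–15.
Delta beats Kappa, Beta; loses to Eta — 2 pairwise wins.

2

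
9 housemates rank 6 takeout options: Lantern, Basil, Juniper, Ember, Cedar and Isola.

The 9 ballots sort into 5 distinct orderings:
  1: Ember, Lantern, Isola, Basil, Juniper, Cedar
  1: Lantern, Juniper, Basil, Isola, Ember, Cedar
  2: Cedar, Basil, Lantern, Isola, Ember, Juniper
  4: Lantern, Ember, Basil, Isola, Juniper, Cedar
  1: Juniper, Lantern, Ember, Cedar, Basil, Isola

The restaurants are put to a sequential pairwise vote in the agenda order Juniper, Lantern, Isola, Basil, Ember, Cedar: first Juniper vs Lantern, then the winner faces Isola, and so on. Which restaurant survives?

Round 1: Juniper vs Lantern — 1–8, Lantern advances.
Round 2: Lantern vs Isola — 9–0, Lantern advances.
Round 3: Lantern vs Basil — 7–2, Lantern advances.
Round 4: Lantern vs Ember — 8–1, Lantern advances.
Round 5: Lantern vs Cedar — 7–2, Lantern advances.
Lantern survives the agenda.

Lantern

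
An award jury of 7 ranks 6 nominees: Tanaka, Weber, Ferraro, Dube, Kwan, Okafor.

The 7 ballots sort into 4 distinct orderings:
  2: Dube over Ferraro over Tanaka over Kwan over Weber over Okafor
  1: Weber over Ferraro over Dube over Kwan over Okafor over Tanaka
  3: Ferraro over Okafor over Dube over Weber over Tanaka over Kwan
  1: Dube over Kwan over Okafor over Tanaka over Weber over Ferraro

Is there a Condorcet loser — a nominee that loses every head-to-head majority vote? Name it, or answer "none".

none

Head-to-head results (7 jurors):
Tanaka vs Weber: 2+1 = 3 for Tanaka, 4 for Weber — Weber by 4–3.
Tanaka vs Ferraro: Tanaka is ranked higher on 1 ballot, Ferraro on 6. Ferraro wins 6–1.
Tanaka vs Dube: Dube, 7–0.
Tanaka vs Kwan: 5 to 2, Tanaka.
Tanaka–Okafor: Okafor 5–2.
Weber vs Ferraro: Ferraro, 5–2.
Weber vs Dube: 1 to 6, Dube.
Weber vs Kwan: Weber is ranked higher on 1+3 = 4 ballots, Kwan on 3. Weber wins 4–3.
Weber–Okafor: Okafor 4–3.
Ferraro vs Dube: Ferraro wins 4–3.
Ferraro vs Kwan: 2+1+3 = 6 for Ferraro, 1 for Kwan — Ferraro by 6–1.
Ferraro vs Okafor: Ferraro is ranked higher on 2+1+3 = 6 ballots, Okafor on 1. Ferraro wins 6–1.
Dube vs Kwan: 7 to 0, Dube.
Dube vs Okafor: 4 to 3, Dube.
Kwan–Okafor: Kwan 4–3.
Every nominee wins at least one matchup (Tanaka beats Kwan; Weber beats Tanaka; Ferraro beats Tanaka; Dube beats Tanaka; Kwan beats Okafor; Okafor beats Tanaka), so there is no Condorcet loser.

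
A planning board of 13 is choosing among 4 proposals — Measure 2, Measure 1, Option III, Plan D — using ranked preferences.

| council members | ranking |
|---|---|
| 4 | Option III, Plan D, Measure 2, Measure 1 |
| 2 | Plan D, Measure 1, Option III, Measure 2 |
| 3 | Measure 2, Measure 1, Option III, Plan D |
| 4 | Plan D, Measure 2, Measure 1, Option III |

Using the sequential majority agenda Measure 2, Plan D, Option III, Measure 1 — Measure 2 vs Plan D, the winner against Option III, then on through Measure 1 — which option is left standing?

Measure 1

Round 1: Measure 2 vs Plan D — 3–10, Plan D advances.
Round 2: Plan D vs Option III — 6–7, Option III advances.
Round 3: Option III vs Measure 1 — 4–9, Measure 1 advances.
The agenda winner is Measure 1.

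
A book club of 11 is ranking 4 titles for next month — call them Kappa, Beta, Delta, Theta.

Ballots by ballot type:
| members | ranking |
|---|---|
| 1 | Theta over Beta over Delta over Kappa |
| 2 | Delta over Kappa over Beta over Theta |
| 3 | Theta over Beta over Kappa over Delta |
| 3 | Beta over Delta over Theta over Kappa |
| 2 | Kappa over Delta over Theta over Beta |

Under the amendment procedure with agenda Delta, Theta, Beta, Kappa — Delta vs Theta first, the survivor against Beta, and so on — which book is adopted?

Round 1: Delta vs Theta — 7–4, Delta advances.
Round 2: Delta vs Beta — 4–7, Beta advances.
Round 3: Beta vs Kappa — 7–4, Beta advances.
The agenda winner is Beta.

Beta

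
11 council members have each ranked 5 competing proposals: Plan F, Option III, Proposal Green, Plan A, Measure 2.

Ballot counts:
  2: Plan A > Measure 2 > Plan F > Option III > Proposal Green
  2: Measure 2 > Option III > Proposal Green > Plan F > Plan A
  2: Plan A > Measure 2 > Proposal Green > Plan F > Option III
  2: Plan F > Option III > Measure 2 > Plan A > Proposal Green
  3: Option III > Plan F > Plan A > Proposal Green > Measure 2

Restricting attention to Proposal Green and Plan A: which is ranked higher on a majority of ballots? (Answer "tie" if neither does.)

Plan A

Ballots ranking Proposal Green above Plan A: 2.
Ballots ranking Plan A above Proposal Green: 11 − 2 = 9.
Plan A wins the head-to-head 9–2.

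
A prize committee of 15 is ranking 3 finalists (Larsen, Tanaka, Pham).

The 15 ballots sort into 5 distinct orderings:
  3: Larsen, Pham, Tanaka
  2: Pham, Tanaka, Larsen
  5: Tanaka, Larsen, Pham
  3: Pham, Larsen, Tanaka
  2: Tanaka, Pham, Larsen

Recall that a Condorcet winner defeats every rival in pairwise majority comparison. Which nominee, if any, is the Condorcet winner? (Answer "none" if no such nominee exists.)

none

Check each pair by majority over 15 ballots:
Larsen–Tanaka: Tanaka 9–6.
Larsen vs Pham: 3+5 = 8 for Larsen, 7 for Pham — Larsen by 8–7.
Tanaka–Pham: Pham 8–7.
Each nominee drops at least one matchup (Larsen loses to Tanaka; Tanaka loses to Pham; Pham loses to Larsen); the cycle Larsen > Pham > Tanaka > Larsen rules out a Condorcet winner.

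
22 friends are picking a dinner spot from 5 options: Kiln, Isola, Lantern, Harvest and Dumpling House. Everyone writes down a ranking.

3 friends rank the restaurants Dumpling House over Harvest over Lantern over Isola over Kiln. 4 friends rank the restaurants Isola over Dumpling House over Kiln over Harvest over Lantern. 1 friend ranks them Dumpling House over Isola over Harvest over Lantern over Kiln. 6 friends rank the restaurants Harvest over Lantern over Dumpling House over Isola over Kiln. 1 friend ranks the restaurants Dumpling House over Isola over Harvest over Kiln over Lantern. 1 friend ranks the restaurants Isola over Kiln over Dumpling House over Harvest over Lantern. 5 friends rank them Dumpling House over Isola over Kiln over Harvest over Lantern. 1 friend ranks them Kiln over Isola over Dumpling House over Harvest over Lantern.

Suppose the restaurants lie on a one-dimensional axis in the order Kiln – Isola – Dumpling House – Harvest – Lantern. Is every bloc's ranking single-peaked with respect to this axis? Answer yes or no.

yes

Axis positions: Kiln=1, Isola=2, Dumpling House=3, Harvest=4, Lantern=5.
Bloc 1 (peak Dumpling House at position 3): ranking walks positions 3-4-5-2-1, expanding outward from the peak — single-peaked.
Bloc 2 (peak Isola at position 2): ranking walks positions 2-3-1-4-5, expanding outward from the peak — single-peaked.
Bloc 3 (peak Dumpling House at position 3): ranking walks positions 3-2-4-5-1, expanding outward from the peak — single-peaked.
Bloc 4 (peak Harvest at position 4): ranking walks positions 4-5-3-2-1, expanding outward from the peak — single-peaked.
Bloc 5 (peak Dumpling House at position 3): ranking walks positions 3-2-4-1-5, expanding outward from the peak — single-peaked.
Bloc 6 (peak Isola at position 2): ranking walks positions 2-1-3-4-5, expanding outward from the peak — single-peaked.
Bloc 7 (peak Dumpling House at position 3): ranking walks positions 3-2-1-4-5, expanding outward from the peak — single-peaked.
Bloc 8 (peak Kiln at position 1): ranking walks positions 1-2-3-4-5, expanding outward from the peak — single-peaked.
Every ranking is single-peaked on this axis.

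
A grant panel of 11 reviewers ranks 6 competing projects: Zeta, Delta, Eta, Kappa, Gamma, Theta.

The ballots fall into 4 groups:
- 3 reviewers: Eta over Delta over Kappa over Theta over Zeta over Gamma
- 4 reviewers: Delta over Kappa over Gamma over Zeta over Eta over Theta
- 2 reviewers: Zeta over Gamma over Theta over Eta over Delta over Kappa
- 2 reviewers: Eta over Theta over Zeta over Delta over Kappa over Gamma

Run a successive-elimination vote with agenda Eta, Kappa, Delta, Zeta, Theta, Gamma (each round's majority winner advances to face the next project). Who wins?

Round 1: Eta vs Kappa — 7–4, Eta advances.
Round 2: Eta vs Delta — 7–4, Eta advances.
Round 3: Eta vs Zeta — 5–6, Zeta advances.
Round 4: Zeta vs Theta — 6–5, Zeta advances.
Round 5: Zeta vs Gamma — 7–4, Zeta advances.
Zeta survives the agenda.

Zeta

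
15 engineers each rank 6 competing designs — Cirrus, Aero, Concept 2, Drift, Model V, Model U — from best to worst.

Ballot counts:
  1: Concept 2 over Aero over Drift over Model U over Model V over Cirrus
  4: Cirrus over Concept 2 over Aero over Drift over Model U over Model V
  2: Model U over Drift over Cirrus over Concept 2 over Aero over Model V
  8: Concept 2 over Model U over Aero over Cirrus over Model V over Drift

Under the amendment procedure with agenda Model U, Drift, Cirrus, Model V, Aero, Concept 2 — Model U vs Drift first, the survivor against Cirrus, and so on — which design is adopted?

Concept 2

Round 1: Model U vs Drift — 10–5, Model U advances.
Round 2: Model U vs Cirrus — 11–4, Model U advances.
Round 3: Model U vs Model V — 15–0, Model U advances.
Round 4: Model U vs Aero — 10–5, Model U advances.
Round 5: Model U vs Concept 2 — 2–13, Concept 2 advances.
Concept 2 survives the agenda.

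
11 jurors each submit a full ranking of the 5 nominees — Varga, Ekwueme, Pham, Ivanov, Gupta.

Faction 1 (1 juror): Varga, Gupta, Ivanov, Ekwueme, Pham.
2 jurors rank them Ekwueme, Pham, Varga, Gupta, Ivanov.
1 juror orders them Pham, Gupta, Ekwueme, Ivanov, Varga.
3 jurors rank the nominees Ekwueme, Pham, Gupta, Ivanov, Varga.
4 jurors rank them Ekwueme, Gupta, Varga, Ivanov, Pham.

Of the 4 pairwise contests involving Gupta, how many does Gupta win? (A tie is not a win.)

2

Gupta against each rival (11 jurors):
Gupta vs Varga: Gupta preferred on 1+3+4 = 8 ballots; Gupta wins 8–3.
Gupta–Ekwueme: Ekwueme 9–2.
Gupta–Pham: Pham 6–5.
Gupta vs Ivanov: 11 to 0, Gupta.
Gupta beats Varga, Ivanov; loses to Ekwueme, Pham — 2 pairwise wins.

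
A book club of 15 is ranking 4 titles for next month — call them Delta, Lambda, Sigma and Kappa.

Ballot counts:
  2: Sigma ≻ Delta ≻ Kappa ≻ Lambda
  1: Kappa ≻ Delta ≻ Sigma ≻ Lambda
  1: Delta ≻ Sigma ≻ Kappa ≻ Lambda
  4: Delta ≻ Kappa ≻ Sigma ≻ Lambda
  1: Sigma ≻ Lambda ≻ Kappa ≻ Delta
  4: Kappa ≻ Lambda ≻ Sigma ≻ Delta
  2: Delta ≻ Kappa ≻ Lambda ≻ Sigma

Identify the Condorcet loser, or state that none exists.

Head-to-head results (15 members):
Delta vs Lambda: Delta is ranked higher on 2+1+1+4+2 = 10 ballots, Lambda on 5. Delta wins 10–5.
Delta vs Sigma: 1+1+4+2 = 8 for Delta, 7 for Sigma — Delta by 8–7.
Delta vs Kappa: Delta wins 9–6.
Lambda vs Sigma: Lambda is ranked higher on 4+2 = 6 ballots, Sigma on 9. Sigma wins 9–6.
Lambda–Kappa: Kappa 14–1.
Sigma vs Kappa: Kappa, 11–4.
Lambda is beaten in every head-to-head and is the Condorcet loser.

Lambda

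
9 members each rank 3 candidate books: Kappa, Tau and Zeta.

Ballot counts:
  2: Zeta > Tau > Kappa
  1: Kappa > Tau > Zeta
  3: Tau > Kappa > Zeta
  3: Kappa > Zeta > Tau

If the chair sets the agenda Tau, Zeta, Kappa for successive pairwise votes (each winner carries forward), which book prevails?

Round 1: Tau vs Zeta — 4–5, Zeta advances.
Round 2: Zeta vs Kappa — 2–7, Kappa advances.
The agenda winner is Kappa.

Kappa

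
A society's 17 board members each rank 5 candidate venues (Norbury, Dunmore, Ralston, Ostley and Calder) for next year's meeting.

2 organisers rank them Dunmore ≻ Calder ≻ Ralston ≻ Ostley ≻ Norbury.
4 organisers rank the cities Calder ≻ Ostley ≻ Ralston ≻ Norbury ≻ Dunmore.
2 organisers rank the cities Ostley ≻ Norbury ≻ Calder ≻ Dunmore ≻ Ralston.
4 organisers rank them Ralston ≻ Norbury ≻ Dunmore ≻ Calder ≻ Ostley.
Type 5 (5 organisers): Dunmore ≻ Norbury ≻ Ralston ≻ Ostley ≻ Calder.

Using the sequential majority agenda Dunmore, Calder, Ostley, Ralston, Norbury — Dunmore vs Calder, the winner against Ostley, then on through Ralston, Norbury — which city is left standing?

Round 1: Dunmore vs Calder — 11–6, Dunmore advances.
Round 2: Dunmore vs Ostley — 11–6, Dunmore advances.
Round 3: Dunmore vs Ralston — 9–8, Dunmore advances.
Round 4: Dunmore vs Norbury — 7–10, Norbury advances.
Norbury survives the agenda.

Norbury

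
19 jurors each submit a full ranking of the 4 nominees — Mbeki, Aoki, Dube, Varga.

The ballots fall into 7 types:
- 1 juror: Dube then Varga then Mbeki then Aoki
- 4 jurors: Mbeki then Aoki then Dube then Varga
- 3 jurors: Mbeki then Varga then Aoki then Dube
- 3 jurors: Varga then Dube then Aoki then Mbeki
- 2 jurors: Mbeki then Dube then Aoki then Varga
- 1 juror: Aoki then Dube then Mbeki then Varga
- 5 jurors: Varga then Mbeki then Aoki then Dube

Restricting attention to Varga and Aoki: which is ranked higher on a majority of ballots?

Ballots ranking Varga above Aoki: 1 + 3 + 3 + 5 = 12.
Ballots ranking Aoki above Varga: 19 − 12 = 7.
Varga wins the head-to-head 12–7.

Varga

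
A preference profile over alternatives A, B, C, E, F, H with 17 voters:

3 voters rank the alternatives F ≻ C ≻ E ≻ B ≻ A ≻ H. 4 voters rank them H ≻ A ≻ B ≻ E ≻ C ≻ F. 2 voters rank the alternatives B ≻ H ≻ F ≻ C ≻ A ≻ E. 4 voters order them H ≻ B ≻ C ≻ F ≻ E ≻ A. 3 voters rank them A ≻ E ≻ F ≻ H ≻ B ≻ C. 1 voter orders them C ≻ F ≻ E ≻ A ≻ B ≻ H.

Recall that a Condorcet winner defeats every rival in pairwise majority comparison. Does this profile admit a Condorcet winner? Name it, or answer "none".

H

Pairwise majorities:
A vs B: B, 9–8.
A vs C: C wins 10–7.
A vs E: A wins 9–8.
A vs F: F, 10–7.
A–H: H 10–7.
B vs C: B wins 13–4.
B vs E: B, 10–7.
B vs F: B wins 10–7.
B vs H: H, 11–6.
C vs E: C, 10–7.
C vs F: C wins 9–8.
C vs H: H wins 13–4.
E vs F: F wins 10–7.
E–H: H 10–7.
F–H: H 10–7.
Only H has no losses; H is the Condorcet winner.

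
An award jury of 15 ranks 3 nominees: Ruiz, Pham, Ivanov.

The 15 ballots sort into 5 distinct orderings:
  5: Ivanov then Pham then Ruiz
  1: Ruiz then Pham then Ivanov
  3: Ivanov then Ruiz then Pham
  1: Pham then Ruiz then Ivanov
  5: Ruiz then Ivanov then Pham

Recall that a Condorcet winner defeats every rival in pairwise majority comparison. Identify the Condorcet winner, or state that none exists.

Ivanov

Head-to-head results (15 jurors):
Ruiz vs Pham: Ruiz wins 9–6.
Ruiz vs Ivanov: Ivanov wins 8–7.
Pham vs Ivanov: Ivanov, 13–2.
Ivanov beats each of Ruiz, Pham — Ivanov is the Condorcet winner.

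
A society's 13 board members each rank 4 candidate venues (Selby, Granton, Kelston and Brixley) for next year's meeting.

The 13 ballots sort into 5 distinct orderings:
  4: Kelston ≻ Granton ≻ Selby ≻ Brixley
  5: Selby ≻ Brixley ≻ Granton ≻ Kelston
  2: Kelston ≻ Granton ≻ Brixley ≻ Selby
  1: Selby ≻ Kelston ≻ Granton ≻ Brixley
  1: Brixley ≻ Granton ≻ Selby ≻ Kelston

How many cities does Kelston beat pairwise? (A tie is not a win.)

Kelston against each rival (13 organisers):
Kelston vs Selby: Kelston is ranked higher on 4+2 = 6 ballots, Selby on 7. Selby wins 7–6.
Kelston–Granton: Kelston 7–6.
Kelston vs Brixley: 4+2+1 = 7 for Kelston, 6 for Brixley — Kelston by 7–6.
Kelston beats Granton, Brixley; loses to Selby — 2 pairwise wins.

2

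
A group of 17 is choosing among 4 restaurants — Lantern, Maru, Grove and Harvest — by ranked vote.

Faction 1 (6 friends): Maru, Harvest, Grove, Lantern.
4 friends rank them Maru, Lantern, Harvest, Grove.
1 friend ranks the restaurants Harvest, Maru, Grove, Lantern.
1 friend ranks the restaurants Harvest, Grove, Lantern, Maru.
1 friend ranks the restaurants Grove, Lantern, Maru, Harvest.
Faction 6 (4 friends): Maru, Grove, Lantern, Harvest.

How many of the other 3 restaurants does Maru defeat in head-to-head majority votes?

3

Maru against each rival (17 friends):
Maru–Lantern: Maru 15–2.
Maru vs Grove: 15 to 2, Maru.
Maru vs Harvest: 6+4+1+4 = 15 for Maru, 2 for Harvest — Maru by 15–2.
Maru beats Lantern, Grove, Harvest — 3 pairwise wins.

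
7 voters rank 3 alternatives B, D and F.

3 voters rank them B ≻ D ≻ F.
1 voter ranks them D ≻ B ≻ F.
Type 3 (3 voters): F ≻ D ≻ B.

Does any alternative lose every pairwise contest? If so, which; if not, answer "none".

Head-to-head results (7 voters):
B vs D: B is ranked higher on 3 ballots, D on 4. D wins 4–3.
B–F: B 4–3.
D vs F: D wins 4–3.
Only F has no wins; F is the Condorcet loser.

F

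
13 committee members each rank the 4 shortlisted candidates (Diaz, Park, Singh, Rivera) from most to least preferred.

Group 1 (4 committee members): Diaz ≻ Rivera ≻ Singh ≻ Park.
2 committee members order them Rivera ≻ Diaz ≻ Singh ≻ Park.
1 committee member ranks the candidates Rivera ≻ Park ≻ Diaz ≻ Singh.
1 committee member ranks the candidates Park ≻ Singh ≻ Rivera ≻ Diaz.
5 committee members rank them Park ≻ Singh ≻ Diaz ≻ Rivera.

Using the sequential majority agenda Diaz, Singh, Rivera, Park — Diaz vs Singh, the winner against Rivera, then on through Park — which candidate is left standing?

Park

Round 1: Diaz vs Singh — 7–6, Diaz advances.
Round 2: Diaz vs Rivera — 9–4, Diaz advances.
Round 3: Diaz vs Park — 6–7, Park advances.
The agenda winner is Park.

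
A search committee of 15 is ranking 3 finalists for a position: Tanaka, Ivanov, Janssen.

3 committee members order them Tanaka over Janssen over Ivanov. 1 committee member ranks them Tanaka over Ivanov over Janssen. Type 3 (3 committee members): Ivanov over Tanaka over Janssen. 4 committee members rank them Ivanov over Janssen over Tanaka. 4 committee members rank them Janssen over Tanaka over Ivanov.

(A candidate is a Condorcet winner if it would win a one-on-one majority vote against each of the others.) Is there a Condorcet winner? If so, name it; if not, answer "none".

Head-to-head results (15 committee members):
Tanaka vs Ivanov: 3+1+4 = 8 for Tanaka, 7 for Ivanov — Tanaka by 8–7.
Tanaka vs Janssen: 3+1+3 = 7 for Tanaka, 8 for Janssen — Janssen by 8–7.
Ivanov vs Janssen: Ivanov is ranked higher on 1+3+4 = 8 ballots, Janssen on 7. Ivanov wins 8–7.
No candidate is unbeaten: Tanaka loses to Janssen; Ivanov loses to Tanaka; Janssen loses to Ivanov. In particular Tanaka beats Ivanov beats Janssen beats Tanaka is a majority cycle — no Condorcet winner exists.

none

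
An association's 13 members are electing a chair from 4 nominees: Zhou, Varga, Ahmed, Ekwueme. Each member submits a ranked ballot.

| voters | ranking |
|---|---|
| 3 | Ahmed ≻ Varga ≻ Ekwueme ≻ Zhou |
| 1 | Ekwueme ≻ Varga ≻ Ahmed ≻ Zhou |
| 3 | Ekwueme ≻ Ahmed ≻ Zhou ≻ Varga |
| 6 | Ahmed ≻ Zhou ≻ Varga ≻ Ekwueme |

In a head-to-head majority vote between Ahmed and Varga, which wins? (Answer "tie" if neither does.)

Ahmed

Ballots ranking Ahmed above Varga: 3 + 3 + 6 = 12.
Ballots ranking Varga above Ahmed: 13 − 12 = 1.
Ahmed wins the head-to-head 12–1.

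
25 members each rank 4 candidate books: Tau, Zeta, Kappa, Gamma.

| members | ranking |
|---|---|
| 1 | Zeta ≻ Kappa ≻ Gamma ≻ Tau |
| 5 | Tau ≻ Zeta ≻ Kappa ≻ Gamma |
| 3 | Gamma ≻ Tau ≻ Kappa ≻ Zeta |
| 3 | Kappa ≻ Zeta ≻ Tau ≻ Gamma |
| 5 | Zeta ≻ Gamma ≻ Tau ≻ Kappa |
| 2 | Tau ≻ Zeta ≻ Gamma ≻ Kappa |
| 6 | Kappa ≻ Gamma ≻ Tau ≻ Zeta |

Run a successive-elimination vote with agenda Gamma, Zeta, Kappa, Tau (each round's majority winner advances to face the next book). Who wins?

Round 1: Gamma vs Zeta — 9–16, Zeta advances.
Round 2: Zeta vs Kappa — 13–12, Zeta advances.
Round 3: Zeta vs Tau — 9–16, Tau advances.
The agenda winner is Tau.

Tau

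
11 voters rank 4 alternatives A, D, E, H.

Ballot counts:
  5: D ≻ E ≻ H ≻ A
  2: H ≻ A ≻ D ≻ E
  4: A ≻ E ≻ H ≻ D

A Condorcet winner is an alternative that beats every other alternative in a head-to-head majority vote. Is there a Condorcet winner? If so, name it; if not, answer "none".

Check each pair by majority over 11 ballots:
A vs D: A, 6–5.
A–E: A 6–5.
A–H: H 7–4.
D vs E: 5+2 = 7 for D, 4 for E — D by 7–4.
D vs H: H, 6–5.
E–H: E 9–2.
Every alternative loses at least once (A loses to H; D loses to A; E loses to A; H loses to E). The majority relation contains the cycle A > E > H > A, so there is no Condorcet winner.

none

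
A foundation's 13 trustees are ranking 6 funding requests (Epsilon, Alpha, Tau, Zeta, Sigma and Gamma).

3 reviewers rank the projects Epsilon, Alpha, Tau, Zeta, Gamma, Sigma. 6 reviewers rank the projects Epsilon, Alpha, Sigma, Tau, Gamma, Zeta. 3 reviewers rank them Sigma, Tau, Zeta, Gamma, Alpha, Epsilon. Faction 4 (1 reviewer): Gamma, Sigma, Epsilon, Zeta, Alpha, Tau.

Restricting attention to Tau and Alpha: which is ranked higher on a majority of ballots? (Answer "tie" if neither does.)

Alpha

Ballots ranking Tau above Alpha: 3.
Ballots ranking Alpha above Tau: 13 − 3 = 10.
Alpha wins the head-to-head 10–3.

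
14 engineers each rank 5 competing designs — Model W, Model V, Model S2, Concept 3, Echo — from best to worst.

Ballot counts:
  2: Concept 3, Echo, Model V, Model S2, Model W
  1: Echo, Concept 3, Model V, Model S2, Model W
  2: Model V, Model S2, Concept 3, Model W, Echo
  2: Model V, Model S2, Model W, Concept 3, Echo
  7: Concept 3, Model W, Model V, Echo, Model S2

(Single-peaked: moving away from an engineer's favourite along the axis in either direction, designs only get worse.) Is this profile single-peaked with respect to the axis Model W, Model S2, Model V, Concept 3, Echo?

Axis positions: Model W=1, Model S2=2, Model V=3, Concept 3=4, Echo=5.
Bloc 1 (peak Concept 3 at position 4): ranking walks positions 4-5-3-2-1, expanding outward from the peak — single-peaked.
Bloc 2 (peak Echo at position 5): ranking walks positions 5-4-3-2-1, expanding outward from the peak — single-peaked.
Bloc 3 (peak Model V at position 3): ranking walks positions 3-2-4-1-5, expanding outward from the peak — single-peaked.
Bloc 4 (peak Model V at position 3): ranking walks positions 3-2-1-4-5, expanding outward from the peak — single-peaked.
Bloc 5: ranking walks positions 4-1-3-5-2; Model W is ranked above Model V even though Model V lies between Model W and the peak Concept 3 on the axis — preferences dip and rise again. Not single-peaked.
Bloc 5 violates single-peakedness, so the profile is not single-peaked on this axis.

no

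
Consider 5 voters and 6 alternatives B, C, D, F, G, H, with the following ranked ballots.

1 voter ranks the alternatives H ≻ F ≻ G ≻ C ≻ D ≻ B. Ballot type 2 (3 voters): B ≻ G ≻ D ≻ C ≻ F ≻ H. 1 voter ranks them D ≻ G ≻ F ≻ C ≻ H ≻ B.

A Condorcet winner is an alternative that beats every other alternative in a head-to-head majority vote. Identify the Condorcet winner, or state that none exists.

B

Head-to-head results (5 voters):
B vs C: B wins 3–2.
B vs D: B wins 3–2.
B vs F: B, 3–2.
B–G: B 3–2.
B–H: B 3–2.
C vs D: D wins 4–1.
C–F: C 3–2.
C–G: G 5–0.
C vs H: C, 4–1.
D vs F: D, 4–1.
D–G: G 4–1.
D–H: D 4–1.
F–G: G 4–1.
F–H: F 4–1.
G vs H: G, 4–1.
B defeats every rival head-to-head and is the Condorcet winner.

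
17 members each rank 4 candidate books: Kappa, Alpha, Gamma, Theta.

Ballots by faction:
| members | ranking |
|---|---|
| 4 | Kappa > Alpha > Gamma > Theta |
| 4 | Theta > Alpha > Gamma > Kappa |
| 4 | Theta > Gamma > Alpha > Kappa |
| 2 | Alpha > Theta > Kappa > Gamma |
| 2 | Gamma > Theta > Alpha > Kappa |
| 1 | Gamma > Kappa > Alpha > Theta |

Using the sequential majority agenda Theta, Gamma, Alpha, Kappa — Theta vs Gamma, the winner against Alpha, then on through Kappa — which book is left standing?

Theta

Round 1: Theta vs Gamma — 10–7, Theta advances.
Round 2: Theta vs Alpha — 10–7, Theta advances.
Round 3: Theta vs Kappa — 12–5, Theta advances.
The agenda winner is Theta.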